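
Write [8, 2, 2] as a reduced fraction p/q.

42/5

Using pₖ = aₖpₖ₋₁ + pₖ₋₂ and qₖ = aₖqₖ₋₁ + qₖ₋₂:
  k=0: a=8, p=8, q=1
  k=1: a=2, p=17, q=2
  k=2: a=2, p=42, q=5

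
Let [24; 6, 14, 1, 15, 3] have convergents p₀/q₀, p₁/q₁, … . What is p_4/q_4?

35039/1450

Using pₖ = aₖpₖ₋₁ + pₖ₋₂, qₖ = aₖqₖ₋₁ + qₖ₋₂ (with p₋₁=1, p₋₂=0, q₋₁=0, q₋₂=1):
  k=0: a=24, p=24, q=1
  k=1: a=6, p=145, q=6
  k=2: a=14, p=2054, q=85
  k=3: a=1, p=2199, q=91
  k=4: a=15, p=35039, q=1450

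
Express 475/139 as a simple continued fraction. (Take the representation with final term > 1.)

475 = 3×139 + 58
139 = 2×58 + 23
58 = 2×23 + 12
23 = 1×12 + 11
12 = 1×11 + 1
11 = 11×1 + 0  (stop)
So 475/139 = [3; 2, 2, 1, 1, 11].

[3; 2, 2, 1, 1, 11]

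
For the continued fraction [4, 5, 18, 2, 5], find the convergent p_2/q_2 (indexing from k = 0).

382/91

Using pₖ = aₖpₖ₋₁ + pₖ₋₂, qₖ = aₖqₖ₋₁ + qₖ₋₂ (with p₋₁=1, p₋₂=0, q₋₁=0, q₋₂=1):
  k=0: a=4, p=4, q=1
  k=1: a=5, p=21, q=5
  k=2: a=18, p=382, q=91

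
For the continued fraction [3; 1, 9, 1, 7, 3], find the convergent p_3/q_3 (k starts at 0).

43/11

Using pₖ = aₖpₖ₋₁ + pₖ₋₂, qₖ = aₖqₖ₋₁ + qₖ₋₂ (with p₋₁=1, p₋₂=0, q₋₁=0, q₋₂=1):
  k=0: a=3, p=3, q=1
  k=1: a=1, p=4, q=1
  k=2: a=9, p=39, q=10
  k=3: a=1, p=43, q=11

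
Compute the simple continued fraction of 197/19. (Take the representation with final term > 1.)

[10; 2, 1, 2, 2]

197 = 10*19 + 7
19 = 2*7 + 5
7 = 1*5 + 2
5 = 2*2 + 1
2 = 2*1 + 0  (stop)
So 197/19 = [10; 2, 1, 2, 2].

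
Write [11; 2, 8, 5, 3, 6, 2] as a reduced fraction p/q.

Using pₖ = aₖpₖ₋₁ + pₖ₋₂ and qₖ = aₖqₖ₋₁ + qₖ₋₂:
  k=0: a=11, p=11, q=1
  k=1: a=2, p=23, q=2
  k=2: a=8, p=195, q=17
  k=3: a=5, p=998, q=87
  k=4: a=3, p=3189, q=278
  k=5: a=6, p=20132, q=1755
  k=6: a=2, p=43453, q=3788

43453/3788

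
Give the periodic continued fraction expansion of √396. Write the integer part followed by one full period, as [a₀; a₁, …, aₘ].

[19; 1, 8, 1, 38]

a₀ = ⌊√396⌋ = 19.
With m₀=0, d₀=1 and mₖ₊₁ = dₖaₖ − mₖ, dₖ₊₁ = (n − mₖ₊₁²)/dₖ, aₖ₊₁ = ⌊(a₀+mₖ₊₁)/dₖ₊₁⌋:
  k=1: m=19, d=35, a=1
  k=2: m=16, d=4, a=8
  k=3: m=16, d=35, a=1
  k=4: m=19, d=1, a=38
d=1 and a=2a₀=38 at k=4, so the next step gives (m, d) = (19, 35) again — its k=1 value — and the period has length 4.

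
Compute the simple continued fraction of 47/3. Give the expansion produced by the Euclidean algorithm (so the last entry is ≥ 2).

47 = 15*3 + 2
3 = 1*2 + 1
2 = 2*1 + 0  (stop)
So 47/3 = [15; 1, 2].

[15; 1, 2]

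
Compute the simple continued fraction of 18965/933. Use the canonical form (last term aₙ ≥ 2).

[20; 3, 16, 1, 17]

18965 = 20*933 + 305
933 = 3*305 + 18
305 = 16*18 + 17
18 = 1*17 + 1
17 = 17*1 + 0  (stop)
So 18965/933 = [20; 3, 16, 1, 17].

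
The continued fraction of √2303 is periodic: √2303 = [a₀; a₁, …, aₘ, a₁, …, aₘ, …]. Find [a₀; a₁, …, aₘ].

a₀ = ⌊√2303⌋ = 47.
With m₀=0, d₀=1 and mₖ₊₁ = dₖaₖ − mₖ, dₖ₊₁ = (n − mₖ₊₁²)/dₖ, aₖ₊₁ = ⌊(a₀+mₖ₊₁)/dₖ₊₁⌋:
  k=1: m=47, d=94, a=1
  k=2: m=47, d=1, a=94
d=1 and a=2a₀=94 at k=2, so the next step gives (m, d) = (47, 94) again — its k=1 value — and the period has length 2.

[47; 1, 94]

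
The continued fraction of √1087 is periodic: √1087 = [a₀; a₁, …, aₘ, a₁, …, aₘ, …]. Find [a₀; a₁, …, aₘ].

[32; 1, 31, 1, 64]

a₀ = ⌊√1087⌋ = 32.
With m₀=0, d₀=1 and mₖ₊₁ = dₖaₖ − mₖ, dₖ₊₁ = (n − mₖ₊₁²)/dₖ, aₖ₊₁ = ⌊(a₀+mₖ₊₁)/dₖ₊₁⌋:
  k=1: m=32, d=63, a=1
  k=2: m=31, d=2, a=31
  k=3: m=31, d=63, a=1
  k=4: m=32, d=1, a=64
d=1 and a=2a₀=64 at k=4, so the next step gives (m, d) = (32, 63) again — its k=1 value — and the period has length 4.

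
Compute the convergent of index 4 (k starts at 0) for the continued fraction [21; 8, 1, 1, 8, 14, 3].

3062/145

Using pₖ = aₖpₖ₋₁ + pₖ₋₂, qₖ = aₖqₖ₋₁ + qₖ₋₂ (with p₋₁=1, p₋₂=0, q₋₁=0, q₋₂=1):
  k=0: a=21, p=21, q=1
  k=1: a=8, p=169, q=8
  k=2: a=1, p=190, q=9
  k=3: a=1, p=359, q=17
  k=4: a=8, p=3062, q=145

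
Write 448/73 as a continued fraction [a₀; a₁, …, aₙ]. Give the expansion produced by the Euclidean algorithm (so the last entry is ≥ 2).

448 = 6*73 + 10
73 = 7*10 + 3
10 = 3*3 + 1
3 = 3*1 + 0  (stop)
So 448/73 = [6; 7, 3, 3].

[6; 7, 3, 3]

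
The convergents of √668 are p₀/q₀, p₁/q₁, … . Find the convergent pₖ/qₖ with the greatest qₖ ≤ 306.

√668 = [25; 1, 5, 2, 12, 2, 5, 1, 50, …] (period length 8).
Convergents:
  p_0/q_0 = 25/1
  p_1/q_1 = 26/1
  p_2/q_2 = 155/6
  p_3/q_3 = 336/13
  p_4/q_4 = 4187/162
  p_5/q_5 = 8710/337
q_4 = 162 ≤ 306 < 337 = q_5, so the answer is 4187/162.

4187/162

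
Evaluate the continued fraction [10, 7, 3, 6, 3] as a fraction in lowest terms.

4450/439

Fold from the inside: start with 3/1.
  6 + 1/3 = 19/3
  3 + 3/19 = 60/19
  7 + 19/60 = 439/60
  10 + 60/439 = 4450/439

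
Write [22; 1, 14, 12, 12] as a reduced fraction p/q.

50156/2187

Using pₖ = aₖpₖ₋₁ + pₖ₋₂ and qₖ = aₖqₖ₋₁ + qₖ₋₂:
  k=0: a=22, p=22, q=1
  k=1: a=1, p=23, q=1
  k=2: a=14, p=344, q=15
  k=3: a=12, p=4151, q=181
  k=4: a=12, p=50156, q=2187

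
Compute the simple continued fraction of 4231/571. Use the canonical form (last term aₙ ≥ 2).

[7; 2, 2, 3, 1, 2, 9]

4231 = 7*571 + 234
571 = 2*234 + 103
234 = 2*103 + 28
103 = 3*28 + 19
28 = 1*19 + 9
19 = 2*9 + 1
9 = 9*1 + 0  (stop)
So 4231/571 = [7; 2, 2, 3, 1, 2, 9].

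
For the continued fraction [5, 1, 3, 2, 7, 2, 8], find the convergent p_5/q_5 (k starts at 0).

826/143

Using pₖ = aₖpₖ₋₁ + pₖ₋₂, qₖ = aₖqₖ₋₁ + qₖ₋₂ (with p₋₁=1, p₋₂=0, q₋₁=0, q₋₂=1):
  k=0: a=5, p=5, q=1
  k=1: a=1, p=6, q=1
  k=2: a=3, p=23, q=4
  k=3: a=2, p=52, q=9
  k=4: a=7, p=387, q=67
  k=5: a=2, p=826, q=143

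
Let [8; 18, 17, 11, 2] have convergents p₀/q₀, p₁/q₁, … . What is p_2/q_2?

Using pₖ = aₖpₖ₋₁ + pₖ₋₂, qₖ = aₖqₖ₋₁ + qₖ₋₂ (with p₋₁=1, p₋₂=0, q₋₁=0, q₋₂=1):
  k=0: a=8, p=8, q=1
  k=1: a=18, p=145, q=18
  k=2: a=17, p=2473, q=307

2473/307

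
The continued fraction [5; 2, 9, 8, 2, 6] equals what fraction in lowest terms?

Fold from the inside: start with 6/1.
  2 + 1/6 = 13/6
  8 + 6/13 = 110/13
  9 + 13/110 = 1003/110
  2 + 110/1003 = 2116/1003
  5 + 1003/2116 = 11583/2116

11583/2116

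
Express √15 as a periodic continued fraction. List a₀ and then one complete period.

a₀ = ⌊√15⌋ = 3.

[3; 1, 6]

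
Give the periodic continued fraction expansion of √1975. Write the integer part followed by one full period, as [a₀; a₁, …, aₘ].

a₀ = ⌊√1975⌋ = 44.
With m₀=0, d₀=1 and mₖ₊₁ = dₖaₖ − mₖ, dₖ₊₁ = (n − mₖ₊₁²)/dₖ, aₖ₊₁ = ⌊(a₀+mₖ₊₁)/dₖ₊₁⌋:
  k=1: m=44, d=39, a=2
  k=2: m=34, d=21, a=3
  k=3: m=29, d=54, a=1
  k=4: m=25, d=25, a=2
  k=5: m=25, d=54, a=1
  k=6: m=29, d=21, a=3
  k=7: m=34, d=39, a=2
  k=8: m=44, d=1, a=88
d=1 and a=2a₀=88 at k=8, so the next step gives (m, d) = (44, 39) again — its k=1 value — and the period has length 8.

[44; 2, 3, 1, 2, 1, 3, 2, 88]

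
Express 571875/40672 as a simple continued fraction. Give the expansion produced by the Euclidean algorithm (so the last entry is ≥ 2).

571875 = 14*40672 + 2467
40672 = 16*2467 + 1200
2467 = 2*1200 + 67
1200 = 17*67 + 61
67 = 1*61 + 6
61 = 10*6 + 1
6 = 6*1 + 0  (stop)
So 571875/40672 = [14; 16, 2, 17, 1, 10, 6].

[14; 16, 2, 17, 1, 10, 6]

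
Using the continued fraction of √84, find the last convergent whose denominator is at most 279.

999/109

√84 = [9; 6, 18, …] (period length 2).
Convergents:
  p_0/q_0 = 9/1
  p_1/q_1 = 55/6
  p_2/q_2 = 999/109
  p_3/q_3 = 6049/660
q_2 = 109 ≤ 279 < 660 = q_3, so the answer is 999/109.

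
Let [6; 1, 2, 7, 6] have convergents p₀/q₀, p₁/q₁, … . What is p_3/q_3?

147/22

Using pₖ = aₖpₖ₋₁ + pₖ₋₂, qₖ = aₖqₖ₋₁ + qₖ₋₂ (with p₋₁=1, p₋₂=0, q₋₁=0, q₋₂=1):
  k=0: a=6, p=6, q=1
  k=1: a=1, p=7, q=1
  k=2: a=2, p=20, q=3
  k=3: a=7, p=147, q=22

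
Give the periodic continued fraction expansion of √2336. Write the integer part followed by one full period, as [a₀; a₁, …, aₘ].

a₀ = ⌊√2336⌋ = 48.
With m₀=0, d₀=1 and mₖ₊₁ = dₖaₖ − mₖ, dₖ₊₁ = (n − mₖ₊₁²)/dₖ, aₖ₊₁ = ⌊(a₀+mₖ₊₁)/dₖ₊₁⌋:
  k=1: m=48, d=32, a=3
  k=2: m=48, d=1, a=96
d=1 and a=2a₀=96 at k=2, so the next step gives (m, d) = (48, 32) again — its k=1 value — and the period has length 2.

[48; 3, 96]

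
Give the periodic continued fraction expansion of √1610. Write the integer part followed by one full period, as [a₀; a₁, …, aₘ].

[40; 8, 80]

a₀ = ⌊√1610⌋ = 40.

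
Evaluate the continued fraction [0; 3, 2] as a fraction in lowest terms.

Using pₖ = aₖpₖ₋₁ + pₖ₋₂ and qₖ = aₖqₖ₋₁ + qₖ₋₂:
  k=0: a=0, p=0, q=1
  k=1: a=3, p=1, q=3
  k=2: a=2, p=2, q=7

2/7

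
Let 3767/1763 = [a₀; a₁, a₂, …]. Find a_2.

3

3767 = 2·1763 + 241   →  a_0 = 2
1763 = 7·241 + 76   →  a_1 = 7
241 = 3·76 + 13   →  a_2 = 3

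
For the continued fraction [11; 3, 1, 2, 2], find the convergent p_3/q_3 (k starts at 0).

Using pₖ = aₖpₖ₋₁ + pₖ₋₂, qₖ = aₖqₖ₋₁ + qₖ₋₂ (with p₋₁=1, p₋₂=0, q₋₁=0, q₋₂=1):
  k=0: a=11, p=11, q=1
  k=1: a=3, p=34, q=3
  k=2: a=1, p=45, q=4
  k=3: a=2, p=124, q=11

124/11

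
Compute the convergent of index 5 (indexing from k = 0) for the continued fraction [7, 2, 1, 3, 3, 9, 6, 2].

2466/335

Using pₖ = aₖpₖ₋₁ + pₖ₋₂, qₖ = aₖqₖ₋₁ + qₖ₋₂ (with p₋₁=1, p₋₂=0, q₋₁=0, q₋₂=1):
  k=0: a=7, p=7, q=1
  k=1: a=2, p=15, q=2
  k=2: a=1, p=22, q=3
  k=3: a=3, p=81, q=11
  k=4: a=3, p=265, q=36
  k=5: a=9, p=2466, q=335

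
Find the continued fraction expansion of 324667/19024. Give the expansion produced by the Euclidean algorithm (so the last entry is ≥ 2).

324667 = 17*19024 + 1259
19024 = 15*1259 + 139
1259 = 9*139 + 8
139 = 17*8 + 3
8 = 2*3 + 2
3 = 1*2 + 1
2 = 2*1 + 0  (stop)
So 324667/19024 = [17; 15, 9, 17, 2, 1, 2].

[17; 15, 9, 17, 2, 1, 2]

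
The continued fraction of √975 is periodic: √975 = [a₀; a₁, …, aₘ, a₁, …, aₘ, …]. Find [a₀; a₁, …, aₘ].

[31; 4, 2, 4, 62]

a₀ = ⌊√975⌋ = 31.
With m₀=0, d₀=1 and mₖ₊₁ = dₖaₖ − mₖ, dₖ₊₁ = (n − mₖ₊₁²)/dₖ, aₖ₊₁ = ⌊(a₀+mₖ₊₁)/dₖ₊₁⌋:
  k=1: m=31, d=14, a=4
  k=2: m=25, d=25, a=2
  k=3: m=25, d=14, a=4
  k=4: m=31, d=1, a=62
d=1 and a=2a₀=62 at k=4, so the next step gives (m, d) = (31, 14) again — its k=1 value — and the period has length 4.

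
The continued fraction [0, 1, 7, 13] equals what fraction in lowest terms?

92/105

Using pₖ = aₖpₖ₋₁ + pₖ₋₂ and qₖ = aₖqₖ₋₁ + qₖ₋₂:
  k=0: a=0, p=0, q=1
  k=1: a=1, p=1, q=1
  k=2: a=7, p=7, q=8
  k=3: a=13, p=92, q=105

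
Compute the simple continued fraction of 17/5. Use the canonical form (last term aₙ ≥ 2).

17 = 3·5 + 2
5 = 2·2 + 1
2 = 2·1 + 0  (stop)
So 17/5 = [3; 2, 2].

[3; 2, 2]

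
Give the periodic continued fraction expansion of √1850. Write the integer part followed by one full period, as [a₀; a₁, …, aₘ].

[43; 86]

a₀ = ⌊√1850⌋ = 43.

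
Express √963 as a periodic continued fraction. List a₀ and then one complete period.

a₀ = ⌊√963⌋ = 31.
With m₀=0, d₀=1 and mₖ₊₁ = dₖaₖ − mₖ, dₖ₊₁ = (n − mₖ₊₁²)/dₖ, aₖ₊₁ = ⌊(a₀+mₖ₊₁)/dₖ₊₁⌋:
  k=1: m=31, d=2, a=31
  k=2: m=31, d=1, a=62
d=1 and a=2a₀=62 at k=2, so the next step gives (m, d) = (31, 2) again — its k=1 value — and the period has length 2.

[31; 31, 62]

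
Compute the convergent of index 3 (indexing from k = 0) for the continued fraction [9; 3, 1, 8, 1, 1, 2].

Using pₖ = aₖpₖ₋₁ + pₖ₋₂, qₖ = aₖqₖ₋₁ + qₖ₋₂ (with p₋₁=1, p₋₂=0, q₋₁=0, q₋₂=1):
  k=0: a=9, p=9, q=1
  k=1: a=3, p=28, q=3
  k=2: a=1, p=37, q=4
  k=3: a=8, p=324, q=35

324/35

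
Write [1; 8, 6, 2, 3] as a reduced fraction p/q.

Fold from the inside: start with 3/1.
  2 + 1/3 = 7/3
  6 + 3/7 = 45/7
  8 + 7/45 = 367/45
  1 + 45/367 = 412/367

412/367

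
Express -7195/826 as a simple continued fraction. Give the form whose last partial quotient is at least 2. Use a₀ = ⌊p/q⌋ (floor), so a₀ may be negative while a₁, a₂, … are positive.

-7195 = -9·826 + 239
826 = 3·239 + 109
239 = 2·109 + 21
109 = 5·21 + 4
21 = 5·4 + 1
4 = 4·1 + 0  (stop)
So -7195/826 = [-9; 3, 2, 5, 5, 4].

[-9; 3, 2, 5, 5, 4]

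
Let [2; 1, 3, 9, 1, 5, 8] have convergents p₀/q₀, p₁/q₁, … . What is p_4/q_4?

113/41

Using pₖ = aₖpₖ₋₁ + pₖ₋₂, qₖ = aₖqₖ₋₁ + qₖ₋₂ (with p₋₁=1, p₋₂=0, q₋₁=0, q₋₂=1):
  k=0: a=2, p=2, q=1
  k=1: a=1, p=3, q=1
  k=2: a=3, p=11, q=4
  k=3: a=9, p=102, q=37
  k=4: a=1, p=113, q=41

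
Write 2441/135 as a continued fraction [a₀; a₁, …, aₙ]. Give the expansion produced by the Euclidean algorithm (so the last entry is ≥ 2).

2441 = 18*135 + 11
135 = 12*11 + 3
11 = 3*3 + 2
3 = 1*2 + 1
2 = 2*1 + 0  (stop)
So 2441/135 = [18; 12, 3, 1, 2].

[18; 12, 3, 1, 2]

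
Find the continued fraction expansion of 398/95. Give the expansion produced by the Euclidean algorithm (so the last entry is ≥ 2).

[4; 5, 3, 1, 1, 2]

398 = 4×95 + 18
95 = 5×18 + 5
18 = 3×5 + 3
5 = 1×3 + 2
3 = 1×2 + 1
2 = 2×1 + 0  (stop)
So 398/95 = [4; 5, 3, 1, 1, 2].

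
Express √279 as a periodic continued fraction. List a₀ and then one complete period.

[16; 1, 2, 2, 1, 2, 2, 1, 32]

a₀ = ⌊√279⌋ = 16.
With m₀=0, d₀=1 and mₖ₊₁ = dₖaₖ − mₖ, dₖ₊₁ = (n − mₖ₊₁²)/dₖ, aₖ₊₁ = ⌊(a₀+mₖ₊₁)/dₖ₊₁⌋:
  k=1: m=16, d=23, a=1
  k=2: m=7, d=10, a=2
  k=3: m=13, d=11, a=2
  k=4: m=9, d=18, a=1
  k=5: m=9, d=11, a=2
  k=6: m=13, d=10, a=2
  k=7: m=7, d=23, a=1
  k=8: m=16, d=1, a=32
d=1 and a=2a₀=32 at k=8, so the next step gives (m, d) = (16, 23) again — its k=1 value — and the period has length 8.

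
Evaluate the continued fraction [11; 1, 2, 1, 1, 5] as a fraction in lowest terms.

Fold from the inside: start with 5/1.
  1 + 1/5 = 6/5
  1 + 5/6 = 11/6
  2 + 6/11 = 28/11
  1 + 11/28 = 39/28
  11 + 28/39 = 457/39

457/39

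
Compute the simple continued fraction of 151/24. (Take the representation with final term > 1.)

151 = 6*24 + 7
24 = 3*7 + 3
7 = 2*3 + 1
3 = 3*1 + 0  (stop)
So 151/24 = [6; 3, 2, 3].

[6; 3, 2, 3]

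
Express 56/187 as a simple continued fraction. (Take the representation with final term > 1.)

[0; 3, 2, 1, 18]

56 = 0·187 + 56
187 = 3·56 + 19
56 = 2·19 + 18
19 = 1·18 + 1
18 = 18·1 + 0  (stop)
So 56/187 = [0; 3, 2, 1, 18].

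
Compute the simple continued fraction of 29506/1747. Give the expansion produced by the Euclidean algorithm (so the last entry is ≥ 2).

29506 = 16×1747 + 1554
1747 = 1×1554 + 193
1554 = 8×193 + 10
193 = 19×10 + 3
10 = 3×3 + 1
3 = 3×1 + 0  (stop)
So 29506/1747 = [16; 1, 8, 19, 3, 3].

[16; 1, 8, 19, 3, 3]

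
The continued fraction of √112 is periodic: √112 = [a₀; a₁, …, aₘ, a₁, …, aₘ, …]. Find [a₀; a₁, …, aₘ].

[10; 1, 1, 2, 1, 1, 20]

a₀ = ⌊√112⌋ = 10.
With m₀=0, d₀=1 and mₖ₊₁ = dₖaₖ − mₖ, dₖ₊₁ = (n − mₖ₊₁²)/dₖ, aₖ₊₁ = ⌊(a₀+mₖ₊₁)/dₖ₊₁⌋:
  k=1: m=10, d=12, a=1
  k=2: m=2, d=9, a=1
  k=3: m=7, d=7, a=2
  k=4: m=7, d=9, a=1
  k=5: m=2, d=12, a=1
  k=6: m=10, d=1, a=20
d=1 and a=2a₀=20 at k=6, so the next step gives (m, d) = (10, 12) again — its k=1 value — and the period has length 6.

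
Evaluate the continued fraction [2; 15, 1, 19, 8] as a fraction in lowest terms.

Using pₖ = aₖpₖ₋₁ + pₖ₋₂ and qₖ = aₖqₖ₋₁ + qₖ₋₂:
  k=0: a=2, p=2, q=1
  k=1: a=15, p=31, q=15
  k=2: a=1, p=33, q=16
  k=3: a=19, p=658, q=319
  k=4: a=8, p=5297, q=2568

5297/2568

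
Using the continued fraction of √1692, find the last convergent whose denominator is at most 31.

617/15

√1692 = [41; 7, 2, 7, 82, …] (period length 4).
Convergents:
  p_0/q_0 = 41/1
  p_1/q_1 = 288/7
  p_2/q_2 = 617/15
  p_3/q_3 = 4607/112
q_2 = 15 ≤ 31 < 112 = q_3, so the answer is 617/15.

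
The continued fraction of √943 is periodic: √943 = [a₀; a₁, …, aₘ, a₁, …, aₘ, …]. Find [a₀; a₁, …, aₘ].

[30; 1, 2, 2, 2, 1, 60]

a₀ = ⌊√943⌋ = 30.
With m₀=0, d₀=1 and mₖ₊₁ = dₖaₖ − mₖ, dₖ₊₁ = (n − mₖ₊₁²)/dₖ, aₖ₊₁ = ⌊(a₀+mₖ₊₁)/dₖ₊₁⌋:
  k=1: m=30, d=43, a=1
  k=2: m=13, d=18, a=2
  k=3: m=23, d=23, a=2
  k=4: m=23, d=18, a=2
  k=5: m=13, d=43, a=1
  k=6: m=30, d=1, a=60
d=1 and a=2a₀=60 at k=6, so the next step gives (m, d) = (30, 43) again — its k=1 value — and the period has length 6.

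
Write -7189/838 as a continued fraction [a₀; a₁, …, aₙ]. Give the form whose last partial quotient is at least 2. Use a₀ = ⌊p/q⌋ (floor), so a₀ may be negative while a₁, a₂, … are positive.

[-9; 2, 2, 1, 2, 14, 3]

-7189 = -9*838 + 353
838 = 2*353 + 132
353 = 2*132 + 89
132 = 1*89 + 43
89 = 2*43 + 3
43 = 14*3 + 1
3 = 3*1 + 0  (stop)
So -7189/838 = [-9; 2, 2, 1, 2, 14, 3].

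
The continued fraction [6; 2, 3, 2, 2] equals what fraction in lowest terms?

Using pₖ = aₖpₖ₋₁ + pₖ₋₂ and qₖ = aₖqₖ₋₁ + qₖ₋₂:
  k=0: a=6, p=6, q=1
  k=1: a=2, p=13, q=2
  k=2: a=3, p=45, q=7
  k=3: a=2, p=103, q=16
  k=4: a=2, p=251, q=39

251/39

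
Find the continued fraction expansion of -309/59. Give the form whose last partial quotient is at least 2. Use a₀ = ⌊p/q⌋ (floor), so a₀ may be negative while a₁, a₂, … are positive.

-309 = -6×59 + 45
59 = 1×45 + 14
45 = 3×14 + 3
14 = 4×3 + 2
3 = 1×2 + 1
2 = 2×1 + 0  (stop)
So -309/59 = [-6; 1, 3, 4, 1, 2].

[-6; 1, 3, 4, 1, 2]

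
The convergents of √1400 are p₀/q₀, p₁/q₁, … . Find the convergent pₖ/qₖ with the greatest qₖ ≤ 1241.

33413/893

√1400 = [37; 2, 2, 2, 74, …] (period length 4).
Convergents:
  p_0/q_0 = 37/1
  p_1/q_1 = 75/2
  p_2/q_2 = 187/5
  p_3/q_3 = 449/12
  p_4/q_4 = 33413/893
  p_5/q_5 = 67275/1798
q_4 = 893 ≤ 1241 < 1798 = q_5, so the answer is 33413/893.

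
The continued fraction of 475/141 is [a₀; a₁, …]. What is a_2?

1

475 = 3·141 + 52   →  a_0 = 3
141 = 2·52 + 37   →  a_1 = 2
52 = 1·37 + 15   →  a_2 = 1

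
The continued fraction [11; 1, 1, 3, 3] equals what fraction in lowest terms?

266/23

Fold from the inside: start with 3/1.
  3 + 1/3 = 10/3
  1 + 3/10 = 13/10
  1 + 10/13 = 23/13
  11 + 13/23 = 266/23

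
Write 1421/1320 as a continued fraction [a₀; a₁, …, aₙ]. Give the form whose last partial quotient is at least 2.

1421 = 1*1320 + 101
1320 = 13*101 + 7
101 = 14*7 + 3
7 = 2*3 + 1
3 = 3*1 + 0  (stop)
So 1421/1320 = [1; 13, 14, 2, 3].

[1; 13, 14, 2, 3]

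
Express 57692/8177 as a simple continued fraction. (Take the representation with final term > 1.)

[7; 18, 19, 1, 2, 3, 2]

57692 = 7*8177 + 453
8177 = 18*453 + 23
453 = 19*23 + 16
23 = 1*16 + 7
16 = 2*7 + 2
7 = 3*2 + 1
2 = 2*1 + 0  (stop)
So 57692/8177 = [7; 18, 19, 1, 2, 3, 2].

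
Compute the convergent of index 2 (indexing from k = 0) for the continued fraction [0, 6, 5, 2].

Using pₖ = aₖpₖ₋₁ + pₖ₋₂, qₖ = aₖqₖ₋₁ + qₖ₋₂ (with p₋₁=1, p₋₂=0, q₋₁=0, q₋₂=1):
  k=0: a=0, p=0, q=1
  k=1: a=6, p=1, q=6
  k=2: a=5, p=5, q=31

5/31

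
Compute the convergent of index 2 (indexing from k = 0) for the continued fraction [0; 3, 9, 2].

Using pₖ = aₖpₖ₋₁ + pₖ₋₂, qₖ = aₖqₖ₋₁ + qₖ₋₂ (with p₋₁=1, p₋₂=0, q₋₁=0, q₋₂=1):
  k=0: a=0, p=0, q=1
  k=1: a=3, p=1, q=3
  k=2: a=9, p=9, q=28

9/28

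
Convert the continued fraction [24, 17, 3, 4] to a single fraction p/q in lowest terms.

5413/225

Using pₖ = aₖpₖ₋₁ + pₖ₋₂ and qₖ = aₖqₖ₋₁ + qₖ₋₂:
  k=0: a=24, p=24, q=1
  k=1: a=17, p=409, q=17
  k=2: a=3, p=1251, q=52
  k=3: a=4, p=5413, q=225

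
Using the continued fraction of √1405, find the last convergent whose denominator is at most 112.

2249/60

√1405 = [37; 2, 14, 2, 74, …] (period length 4).
Convergents:
  p_0/q_0 = 37/1
  p_1/q_1 = 75/2
  p_2/q_2 = 1087/29
  p_3/q_3 = 2249/60
  p_4/q_4 = 167513/4469
q_3 = 60 ≤ 112 < 4469 = q_4, so the answer is 2249/60.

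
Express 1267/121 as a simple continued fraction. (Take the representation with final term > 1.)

[10; 2, 8, 7]

1267 = 10×121 + 57
121 = 2×57 + 7
57 = 8×7 + 1
7 = 7×1 + 0  (stop)
So 1267/121 = [10; 2, 8, 7].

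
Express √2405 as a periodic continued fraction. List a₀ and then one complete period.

[49; 24, 1, 1, 24, 98]

a₀ = ⌊√2405⌋ = 49.
With m₀=0, d₀=1 and mₖ₊₁ = dₖaₖ − mₖ, dₖ₊₁ = (n − mₖ₊₁²)/dₖ, aₖ₊₁ = ⌊(a₀+mₖ₊₁)/dₖ₊₁⌋:
  k=1: m=49, d=4, a=24
  k=2: m=47, d=49, a=1
  k=3: m=2, d=49, a=1
  k=4: m=47, d=4, a=24
  k=5: m=49, d=1, a=98
d=1 and a=2a₀=98 at k=5, so the next step gives (m, d) = (49, 4) again — its k=1 value — and the period has length 5.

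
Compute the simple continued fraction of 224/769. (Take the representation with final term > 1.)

224 = 0*769 + 224
769 = 3*224 + 97
224 = 2*97 + 30
97 = 3*30 + 7
30 = 4*7 + 2
7 = 3*2 + 1
2 = 2*1 + 0  (stop)
So 224/769 = [0; 3, 2, 3, 4, 3, 2].

[0; 3, 2, 3, 4, 3, 2]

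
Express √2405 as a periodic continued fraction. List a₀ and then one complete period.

a₀ = ⌊√2405⌋ = 49.
With m₀=0, d₀=1 and mₖ₊₁ = dₖaₖ − mₖ, dₖ₊₁ = (n − mₖ₊₁²)/dₖ, aₖ₊₁ = ⌊(a₀+mₖ₊₁)/dₖ₊₁⌋:
  k=1: m=49, d=4, a=24
  k=2: m=47, d=49, a=1
  k=3: m=2, d=49, a=1
  k=4: m=47, d=4, a=24
  k=5: m=49, d=1, a=98
d=1 and a=2a₀=98 at k=5, so the next step gives (m, d) = (49, 4) again — its k=1 value — and the period has length 5.

[49; 24, 1, 1, 24, 98]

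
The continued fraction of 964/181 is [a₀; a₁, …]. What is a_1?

964 = 5·181 + 59   →  a_0 = 5
181 = 3·59 + 4   →  a_1 = 3

3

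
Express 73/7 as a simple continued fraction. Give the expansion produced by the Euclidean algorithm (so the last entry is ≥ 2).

[10; 2, 3]

73 = 10×7 + 3
7 = 2×3 + 1
3 = 3×1 + 0  (stop)
So 73/7 = [10; 2, 3].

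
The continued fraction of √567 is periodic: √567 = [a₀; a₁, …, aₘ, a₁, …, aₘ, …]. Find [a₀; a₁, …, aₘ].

a₀ = ⌊√567⌋ = 23.
With m₀=0, d₀=1 and mₖ₊₁ = dₖaₖ − mₖ, dₖ₊₁ = (n − mₖ₊₁²)/dₖ, aₖ₊₁ = ⌊(a₀+mₖ₊₁)/dₖ₊₁⌋:
  k=1: m=23, d=38, a=1
  k=2: m=15, d=9, a=4
  k=3: m=21, d=14, a=3
  k=4: m=21, d=9, a=4
  k=5: m=15, d=38, a=1
  k=6: m=23, d=1, a=46
d=1 and a=2a₀=46 at k=6, so the next step gives (m, d) = (23, 38) again — its k=1 value — and the period has length 6.

[23; 1, 4, 3, 4, 1, 46]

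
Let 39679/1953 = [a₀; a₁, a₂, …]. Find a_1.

3

39679 = 20·1953 + 619   →  a_0 = 20
1953 = 3·619 + 96   →  a_1 = 3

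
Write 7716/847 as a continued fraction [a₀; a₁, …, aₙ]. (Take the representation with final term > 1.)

7716 = 9*847 + 93
847 = 9*93 + 10
93 = 9*10 + 3
10 = 3*3 + 1
3 = 3*1 + 0  (stop)
So 7716/847 = [9; 9, 9, 3, 3].

[9; 9, 9, 3, 3]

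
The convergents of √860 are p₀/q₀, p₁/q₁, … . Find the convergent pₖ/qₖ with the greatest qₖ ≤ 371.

√860 = [29; 3, 14, 3, 58, …] (period length 4).
Convergents:
  p_0/q_0 = 29/1
  p_1/q_1 = 88/3
  p_2/q_2 = 1261/43
  p_3/q_3 = 3871/132
  p_4/q_4 = 225779/7699
q_3 = 132 ≤ 371 < 7699 = q_4, so the answer is 3871/132.

3871/132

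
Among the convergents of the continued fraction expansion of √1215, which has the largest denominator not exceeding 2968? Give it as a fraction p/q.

102026/2927

√1215 = [34; 1, 5, 1, 68, …] (period length 4).
Convergents:
  p_0/q_0 = 34/1
  p_1/q_1 = 35/1
  p_2/q_2 = 209/6
  p_3/q_3 = 244/7
  p_4/q_4 = 16801/482
  p_5/q_5 = 17045/489
  p_6/q_6 = 102026/2927
  p_7/q_7 = 119071/3416
q_6 = 2927 ≤ 2968 < 3416 = q_7, so the answer is 102026/2927.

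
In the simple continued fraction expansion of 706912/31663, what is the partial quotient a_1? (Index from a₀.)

706912 = 22·31663 + 10326   →  a_0 = 22
31663 = 3·10326 + 685   →  a_1 = 3

3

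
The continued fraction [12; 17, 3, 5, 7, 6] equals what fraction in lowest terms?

Using pₖ = aₖpₖ₋₁ + pₖ₋₂ and qₖ = aₖqₖ₋₁ + qₖ₋₂:
  k=0: a=12, p=12, q=1
  k=1: a=17, p=205, q=17
  k=2: a=3, p=627, q=52
  k=3: a=5, p=3340, q=277
  k=4: a=7, p=24007, q=1991
  k=5: a=6, p=147382, q=12223

147382/12223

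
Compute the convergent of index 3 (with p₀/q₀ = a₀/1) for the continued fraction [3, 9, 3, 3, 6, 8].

Using pₖ = aₖpₖ₋₁ + pₖ₋₂, qₖ = aₖqₖ₋₁ + qₖ₋₂ (with p₋₁=1, p₋₂=0, q₋₁=0, q₋₂=1):
  k=0: a=3, p=3, q=1
  k=1: a=9, p=28, q=9
  k=2: a=3, p=87, q=28
  k=3: a=3, p=289, q=93

289/93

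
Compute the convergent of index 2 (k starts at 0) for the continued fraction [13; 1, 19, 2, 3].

279/20

Using pₖ = aₖpₖ₋₁ + pₖ₋₂, qₖ = aₖqₖ₋₁ + qₖ₋₂ (with p₋₁=1, p₋₂=0, q₋₁=0, q₋₂=1):
  k=0: a=13, p=13, q=1
  k=1: a=1, p=14, q=1
  k=2: a=19, p=279, q=20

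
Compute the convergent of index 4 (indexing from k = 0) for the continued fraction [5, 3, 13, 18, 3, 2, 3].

11763/2209

Using pₖ = aₖpₖ₋₁ + pₖ₋₂, qₖ = aₖqₖ₋₁ + qₖ₋₂ (with p₋₁=1, p₋₂=0, q₋₁=0, q₋₂=1):
  k=0: a=5, p=5, q=1
  k=1: a=3, p=16, q=3
  k=2: a=13, p=213, q=40
  k=3: a=18, p=3850, q=723
  k=4: a=3, p=11763, q=2209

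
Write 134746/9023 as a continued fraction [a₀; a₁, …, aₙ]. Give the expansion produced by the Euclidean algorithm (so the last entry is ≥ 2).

134746 = 14×9023 + 8424
9023 = 1×8424 + 599
8424 = 14×599 + 38
599 = 15×38 + 29
38 = 1×29 + 9
29 = 3×9 + 2
9 = 4×2 + 1
2 = 2×1 + 0  (stop)
So 134746/9023 = [14; 1, 14, 15, 1, 3, 4, 2].

[14; 1, 14, 15, 1, 3, 4, 2]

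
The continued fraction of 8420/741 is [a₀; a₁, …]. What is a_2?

1

8420 = 11·741 + 269   →  a_0 = 11
741 = 2·269 + 203   →  a_1 = 2
269 = 1·203 + 66   →  a_2 = 1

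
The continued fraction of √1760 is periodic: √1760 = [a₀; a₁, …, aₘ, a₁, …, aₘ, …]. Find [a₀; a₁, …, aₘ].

[41; 1, 19, 1, 82]

a₀ = ⌊√1760⌋ = 41.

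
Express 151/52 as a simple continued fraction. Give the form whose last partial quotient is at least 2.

151 = 2*52 + 47
52 = 1*47 + 5
47 = 9*5 + 2
5 = 2*2 + 1
2 = 2*1 + 0  (stop)
So 151/52 = [2; 1, 9, 2, 2].

[2; 1, 9, 2, 2]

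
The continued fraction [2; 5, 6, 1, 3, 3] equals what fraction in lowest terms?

994/453

Fold from the inside: start with 3/1.
  3 + 1/3 = 10/3
  1 + 3/10 = 13/10
  6 + 10/13 = 88/13
  5 + 13/88 = 453/88
  2 + 88/453 = 994/453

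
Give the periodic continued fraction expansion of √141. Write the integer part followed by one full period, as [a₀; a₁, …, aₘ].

a₀ = ⌊√141⌋ = 11.
With m₀=0, d₀=1 and mₖ₊₁ = dₖaₖ − mₖ, dₖ₊₁ = (n − mₖ₊₁²)/dₖ, aₖ₊₁ = ⌊(a₀+mₖ₊₁)/dₖ₊₁⌋:
  k=1: m=11, d=20, a=1
  k=2: m=9, d=3, a=6
  k=3: m=9, d=20, a=1
  k=4: m=11, d=1, a=22
d=1 and a=2a₀=22 at k=4, so the next step gives (m, d) = (11, 20) again — its k=1 value — and the period has length 4.

[11; 1, 6, 1, 22]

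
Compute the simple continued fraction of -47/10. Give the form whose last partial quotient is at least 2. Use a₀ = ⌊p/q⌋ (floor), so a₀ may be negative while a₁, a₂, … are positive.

[-5; 3, 3]

-47 = -5·10 + 3
10 = 3·3 + 1
3 = 3·1 + 0  (stop)
So -47/10 = [-5; 3, 3].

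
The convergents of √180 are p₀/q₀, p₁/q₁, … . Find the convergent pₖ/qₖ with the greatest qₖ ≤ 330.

4253/317

√180 = [13; 2, 2, 2, 26, …] (period length 4).
Convergents:
  p_0/q_0 = 13/1
  p_1/q_1 = 27/2
  p_2/q_2 = 67/5
  p_3/q_3 = 161/12
  p_4/q_4 = 4253/317
  p_5/q_5 = 8667/646
q_4 = 317 ≤ 330 < 646 = q_5, so the answer is 4253/317.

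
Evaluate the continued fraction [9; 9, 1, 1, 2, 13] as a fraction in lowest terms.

Using pₖ = aₖpₖ₋₁ + pₖ₋₂ and qₖ = aₖqₖ₋₁ + qₖ₋₂:
  k=0: a=9, p=9, q=1
  k=1: a=9, p=82, q=9
  k=2: a=1, p=91, q=10
  k=3: a=1, p=173, q=19
  k=4: a=2, p=437, q=48
  k=5: a=13, p=5854, q=643

5854/643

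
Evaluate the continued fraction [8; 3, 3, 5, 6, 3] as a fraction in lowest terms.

Using pₖ = aₖpₖ₋₁ + pₖ₋₂ and qₖ = aₖqₖ₋₁ + qₖ₋₂:
  k=0: a=8, p=8, q=1
  k=1: a=3, p=25, q=3
  k=2: a=3, p=83, q=10
  k=3: a=5, p=440, q=53
  k=4: a=6, p=2723, q=328
  k=5: a=3, p=8609, q=1037

8609/1037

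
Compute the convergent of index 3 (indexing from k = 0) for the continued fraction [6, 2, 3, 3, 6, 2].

148/23

Using pₖ = aₖpₖ₋₁ + pₖ₋₂, qₖ = aₖqₖ₋₁ + qₖ₋₂ (with p₋₁=1, p₋₂=0, q₋₁=0, q₋₂=1):
  k=0: a=6, p=6, q=1
  k=1: a=2, p=13, q=2
  k=2: a=3, p=45, q=7
  k=3: a=3, p=148, q=23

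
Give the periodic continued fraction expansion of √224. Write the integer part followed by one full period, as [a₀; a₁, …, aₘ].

[14; 1, 28]

a₀ = ⌊√224⌋ = 14.
With m₀=0, d₀=1 and mₖ₊₁ = dₖaₖ − mₖ, dₖ₊₁ = (n − mₖ₊₁²)/dₖ, aₖ₊₁ = ⌊(a₀+mₖ₊₁)/dₖ₊₁⌋:
  k=1: m=14, d=28, a=1
  k=2: m=14, d=1, a=28
d=1 and a=2a₀=28 at k=2, so the next step gives (m, d) = (14, 28) again — its k=1 value — and the period has length 2.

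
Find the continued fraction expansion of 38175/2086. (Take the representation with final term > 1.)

38175 = 18*2086 + 627
2086 = 3*627 + 205
627 = 3*205 + 12
205 = 17*12 + 1
12 = 12*1 + 0  (stop)
So 38175/2086 = [18; 3, 3, 17, 12].

[18; 3, 3, 17, 12]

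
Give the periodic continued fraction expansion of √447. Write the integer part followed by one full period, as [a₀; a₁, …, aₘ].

a₀ = ⌊√447⌋ = 21.
With m₀=0, d₀=1 and mₖ₊₁ = dₖaₖ − mₖ, dₖ₊₁ = (n − mₖ₊₁²)/dₖ, aₖ₊₁ = ⌊(a₀+mₖ₊₁)/dₖ₊₁⌋:
  k=1: m=21, d=6, a=7
  k=2: m=21, d=1, a=42
d=1 and a=2a₀=42 at k=2, so the next step gives (m, d) = (21, 6) again — its k=1 value — and the period has length 2.

[21; 7, 42]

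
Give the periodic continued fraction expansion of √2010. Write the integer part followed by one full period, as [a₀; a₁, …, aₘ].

[44; 1, 4, 1, 88]

a₀ = ⌊√2010⌋ = 44.
With m₀=0, d₀=1 and mₖ₊₁ = dₖaₖ − mₖ, dₖ₊₁ = (n − mₖ₊₁²)/dₖ, aₖ₊₁ = ⌊(a₀+mₖ₊₁)/dₖ₊₁⌋:
  k=1: m=44, d=74, a=1
  k=2: m=30, d=15, a=4
  k=3: m=30, d=74, a=1
  k=4: m=44, d=1, a=88
d=1 and a=2a₀=88 at k=4, so the next step gives (m, d) = (44, 74) again — its k=1 value — and the period has length 4.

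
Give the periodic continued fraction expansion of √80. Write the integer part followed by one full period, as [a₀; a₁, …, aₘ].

a₀ = ⌊√80⌋ = 8.
With m₀=0, d₀=1 and mₖ₊₁ = dₖaₖ − mₖ, dₖ₊₁ = (n − mₖ₊₁²)/dₖ, aₖ₊₁ = ⌊(a₀+mₖ₊₁)/dₖ₊₁⌋:
  k=1: m=8, d=16, a=1
  k=2: m=8, d=1, a=16
d=1 and a=2a₀=16 at k=2, so the next step gives (m, d) = (8, 16) again — its k=1 value — and the period has length 2.

[8; 1, 16]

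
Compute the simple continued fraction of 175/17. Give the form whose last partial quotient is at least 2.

[10; 3, 2, 2]

175 = 10×17 + 5
17 = 3×5 + 2
5 = 2×2 + 1
2 = 2×1 + 0  (stop)
So 175/17 = [10; 3, 2, 2].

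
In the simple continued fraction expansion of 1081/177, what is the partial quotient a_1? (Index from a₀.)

9

1081 = 6·177 + 19   →  a_0 = 6
177 = 9·19 + 6   →  a_1 = 9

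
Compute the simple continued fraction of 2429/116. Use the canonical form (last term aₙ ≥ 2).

2429 = 20*116 + 109
116 = 1*109 + 7
109 = 15*7 + 4
7 = 1*4 + 3
4 = 1*3 + 1
3 = 3*1 + 0  (stop)
So 2429/116 = [20; 1, 15, 1, 1, 3].

[20; 1, 15, 1, 1, 3]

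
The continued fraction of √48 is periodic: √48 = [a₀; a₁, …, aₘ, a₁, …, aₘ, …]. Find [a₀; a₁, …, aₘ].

[6; 1, 12]

a₀ = ⌊√48⌋ = 6.
With m₀=0, d₀=1 and mₖ₊₁ = dₖaₖ − mₖ, dₖ₊₁ = (n − mₖ₊₁²)/dₖ, aₖ₊₁ = ⌊(a₀+mₖ₊₁)/dₖ₊₁⌋:
  k=1: m=6, d=12, a=1
  k=2: m=6, d=1, a=12
d=1 and a=2a₀=12 at k=2, so the next step gives (m, d) = (6, 12) again — its k=1 value — and the period has length 2.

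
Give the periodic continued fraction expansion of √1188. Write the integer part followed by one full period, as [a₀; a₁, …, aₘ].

a₀ = ⌊√1188⌋ = 34.
With m₀=0, d₀=1 and mₖ₊₁ = dₖaₖ − mₖ, dₖ₊₁ = (n − mₖ₊₁²)/dₖ, aₖ₊₁ = ⌊(a₀+mₖ₊₁)/dₖ₊₁⌋:
  k=1: m=34, d=32, a=2
  k=2: m=30, d=9, a=7
  k=3: m=33, d=11, a=6
  k=4: m=33, d=9, a=7
  k=5: m=30, d=32, a=2
  k=6: m=34, d=1, a=68
d=1 and a=2a₀=68 at k=6, so the next step gives (m, d) = (34, 32) again — its k=1 value — and the period has length 6.

[34; 2, 7, 6, 7, 2, 68]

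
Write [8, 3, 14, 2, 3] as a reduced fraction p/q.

2581/310

Fold from the inside: start with 3/1.
  2 + 1/3 = 7/3
  14 + 3/7 = 101/7
  3 + 7/101 = 310/101
  8 + 101/310 = 2581/310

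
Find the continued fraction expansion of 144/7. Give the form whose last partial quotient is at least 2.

144 = 20*7 + 4
7 = 1*4 + 3
4 = 1*3 + 1
3 = 3*1 + 0  (stop)
So 144/7 = [20; 1, 1, 3].

[20; 1, 1, 3]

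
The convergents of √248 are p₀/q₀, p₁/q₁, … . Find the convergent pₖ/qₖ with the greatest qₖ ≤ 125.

√248 = [15; 1, 2, 1, 30, …] (period length 4).
Convergents:
  p_0/q_0 = 15/1
  p_1/q_1 = 16/1
  p_2/q_2 = 47/3
  p_3/q_3 = 63/4
  p_4/q_4 = 1937/123
  p_5/q_5 = 2000/127
q_4 = 123 ≤ 125 < 127 = q_5, so the answer is 1937/123.

1937/123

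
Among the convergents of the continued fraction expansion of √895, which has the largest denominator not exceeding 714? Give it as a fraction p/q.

√895 = [29; 1, 10, 1, 58, …] (period length 4).
Convergents:
  p_0/q_0 = 29/1
  p_1/q_1 = 30/1
  p_2/q_2 = 329/11
  p_3/q_3 = 359/12
  p_4/q_4 = 21151/707
  p_5/q_5 = 21510/719
q_4 = 707 ≤ 714 < 719 = q_5, so the answer is 21151/707.

21151/707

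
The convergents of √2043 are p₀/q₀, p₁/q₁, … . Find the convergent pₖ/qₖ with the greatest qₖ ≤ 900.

√2043 = [45; 5, 90, …] (period length 2).
Convergents:
  p_0/q_0 = 45/1
  p_1/q_1 = 226/5
  p_2/q_2 = 20385/451
  p_3/q_3 = 102151/2260
q_2 = 451 ≤ 900 < 2260 = q_3, so the answer is 20385/451.

20385/451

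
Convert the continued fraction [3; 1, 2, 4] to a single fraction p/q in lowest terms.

Fold from the inside: start with 4/1.
  2 + 1/4 = 9/4
  1 + 4/9 = 13/9
  3 + 9/13 = 48/13

48/13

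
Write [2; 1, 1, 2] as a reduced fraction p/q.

13/5

Fold from the inside: start with 2/1.
  1 + 1/2 = 3/2
  1 + 2/3 = 5/3
  2 + 3/5 = 13/5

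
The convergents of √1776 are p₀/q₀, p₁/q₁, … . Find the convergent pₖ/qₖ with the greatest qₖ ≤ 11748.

√1776 = [42; 7, 84, …] (period length 2).
Convergents:
  p_0/q_0 = 42/1
  p_1/q_1 = 295/7
  p_2/q_2 = 24822/589
  p_3/q_3 = 174049/4130
  p_4/q_4 = 14644938/347509
q_3 = 4130 ≤ 11748 < 347509 = q_4, so the answer is 174049/4130.

174049/4130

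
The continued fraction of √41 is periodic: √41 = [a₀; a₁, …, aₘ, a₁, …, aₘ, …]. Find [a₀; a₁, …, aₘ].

[6; 2, 2, 12]

a₀ = ⌊√41⌋ = 6.
With m₀=0, d₀=1 and mₖ₊₁ = dₖaₖ − mₖ, dₖ₊₁ = (n − mₖ₊₁²)/dₖ, aₖ₊₁ = ⌊(a₀+mₖ₊₁)/dₖ₊₁⌋:
  k=1: m=6, d=5, a=2
  k=2: m=4, d=5, a=2
  k=3: m=6, d=1, a=12
d=1 and a=2a₀=12 at k=3, so the next step gives (m, d) = (6, 5) again — its k=1 value — and the period has length 3.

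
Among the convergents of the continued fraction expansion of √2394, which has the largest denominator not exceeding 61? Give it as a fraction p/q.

685/14

√2394 = [48; 1, 12, 1, 96, …] (period length 4).
Convergents:
  p_0/q_0 = 48/1
  p_1/q_1 = 49/1
  p_2/q_2 = 636/13
  p_3/q_3 = 685/14
  p_4/q_4 = 66396/1357
q_3 = 14 ≤ 61 < 1357 = q_4, so the answer is 685/14.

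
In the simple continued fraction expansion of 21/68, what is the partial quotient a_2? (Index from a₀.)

4

21 = 0·68 + 21   →  a_0 = 0
68 = 3·21 + 5   →  a_1 = 3
21 = 4·5 + 1   →  a_2 = 4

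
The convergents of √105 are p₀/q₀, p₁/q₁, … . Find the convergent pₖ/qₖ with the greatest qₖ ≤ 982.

3361/328

√105 = [10; 4, 20, …] (period length 2).
Convergents:
  p_0/q_0 = 10/1
  p_1/q_1 = 41/4
  p_2/q_2 = 830/81
  p_3/q_3 = 3361/328
  p_4/q_4 = 68050/6641
q_3 = 328 ≤ 982 < 6641 = q_4, so the answer is 3361/328.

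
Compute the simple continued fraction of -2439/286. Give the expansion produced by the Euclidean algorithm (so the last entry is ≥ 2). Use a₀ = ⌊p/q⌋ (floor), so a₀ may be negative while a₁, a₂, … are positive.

[-9; 2, 8, 2, 3, 2]

-2439 = -9*286 + 135
286 = 2*135 + 16
135 = 8*16 + 7
16 = 2*7 + 2
7 = 3*2 + 1
2 = 2*1 + 0  (stop)
So -2439/286 = [-9; 2, 8, 2, 3, 2].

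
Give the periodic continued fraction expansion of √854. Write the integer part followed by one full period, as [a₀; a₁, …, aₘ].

a₀ = ⌊√854⌋ = 29.
With m₀=0, d₀=1 and mₖ₊₁ = dₖaₖ − mₖ, dₖ₊₁ = (n − mₖ₊₁²)/dₖ, aₖ₊₁ = ⌊(a₀+mₖ₊₁)/dₖ₊₁⌋:
  k=1: m=29, d=13, a=4
  k=2: m=23, d=25, a=2
  k=3: m=27, d=5, a=11
  k=4: m=28, d=14, a=4
  k=5: m=28, d=5, a=11
  k=6: m=27, d=25, a=2
  k=7: m=23, d=13, a=4
  k=8: m=29, d=1, a=58
d=1 and a=2a₀=58 at k=8, so the next step gives (m, d) = (29, 13) again — its k=1 value — and the period has length 8.

[29; 4, 2, 11, 4, 11, 2, 4, 58]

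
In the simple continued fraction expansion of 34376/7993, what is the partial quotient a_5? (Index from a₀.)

4

34376 = 4·7993 + 2404   →  a_0 = 4
7993 = 3·2404 + 781   →  a_1 = 3
2404 = 3·781 + 61   →  a_2 = 3
781 = 12·61 + 49   →  a_3 = 12
61 = 1·49 + 12   →  a_4 = 1
49 = 4·12 + 1   →  a_5 = 4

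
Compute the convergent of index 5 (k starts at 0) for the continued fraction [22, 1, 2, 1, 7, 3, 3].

Using pₖ = aₖpₖ₋₁ + pₖ₋₂, qₖ = aₖqₖ₋₁ + qₖ₋₂ (with p₋₁=1, p₋₂=0, q₋₁=0, q₋₂=1):
  k=0: a=22, p=22, q=1
  k=1: a=1, p=23, q=1
  k=2: a=2, p=68, q=3
  k=3: a=1, p=91, q=4
  k=4: a=7, p=705, q=31
  k=5: a=3, p=2206, q=97

2206/97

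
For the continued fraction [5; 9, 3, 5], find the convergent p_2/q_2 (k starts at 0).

Using pₖ = aₖpₖ₋₁ + pₖ₋₂, qₖ = aₖqₖ₋₁ + qₖ₋₂ (with p₋₁=1, p₋₂=0, q₋₁=0, q₋₂=1):
  k=0: a=5, p=5, q=1
  k=1: a=9, p=46, q=9
  k=2: a=3, p=143, q=28

143/28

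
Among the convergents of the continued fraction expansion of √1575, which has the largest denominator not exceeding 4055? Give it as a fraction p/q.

√1575 = [39; 1, 2, 5, 2, 1, 78, …] (period length 6).
Convergents:
  p_0/q_0 = 39/1
  p_1/q_1 = 40/1
  p_2/q_2 = 119/3
  p_3/q_3 = 635/16
  p_4/q_4 = 1389/35
  p_5/q_5 = 2024/51
  p_6/q_6 = 159261/4013
  p_7/q_7 = 161285/4064
q_6 = 4013 ≤ 4055 < 4064 = q_7, so the answer is 159261/4013.

159261/4013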